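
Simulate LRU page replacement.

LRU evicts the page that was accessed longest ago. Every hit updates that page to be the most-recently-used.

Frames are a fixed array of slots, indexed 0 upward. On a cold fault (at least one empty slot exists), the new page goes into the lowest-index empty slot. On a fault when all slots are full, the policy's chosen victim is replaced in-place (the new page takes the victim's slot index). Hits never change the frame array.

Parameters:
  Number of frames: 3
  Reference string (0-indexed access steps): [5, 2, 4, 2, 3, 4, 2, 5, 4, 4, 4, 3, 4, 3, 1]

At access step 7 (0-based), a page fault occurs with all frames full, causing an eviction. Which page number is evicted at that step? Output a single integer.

Step 0: ref 5 -> FAULT, frames=[5,-,-]
Step 1: ref 2 -> FAULT, frames=[5,2,-]
Step 2: ref 4 -> FAULT, frames=[5,2,4]
Step 3: ref 2 -> HIT, frames=[5,2,4]
Step 4: ref 3 -> FAULT, evict 5, frames=[3,2,4]
Step 5: ref 4 -> HIT, frames=[3,2,4]
Step 6: ref 2 -> HIT, frames=[3,2,4]
Step 7: ref 5 -> FAULT, evict 3, frames=[5,2,4]
At step 7: evicted page 3

Answer: 3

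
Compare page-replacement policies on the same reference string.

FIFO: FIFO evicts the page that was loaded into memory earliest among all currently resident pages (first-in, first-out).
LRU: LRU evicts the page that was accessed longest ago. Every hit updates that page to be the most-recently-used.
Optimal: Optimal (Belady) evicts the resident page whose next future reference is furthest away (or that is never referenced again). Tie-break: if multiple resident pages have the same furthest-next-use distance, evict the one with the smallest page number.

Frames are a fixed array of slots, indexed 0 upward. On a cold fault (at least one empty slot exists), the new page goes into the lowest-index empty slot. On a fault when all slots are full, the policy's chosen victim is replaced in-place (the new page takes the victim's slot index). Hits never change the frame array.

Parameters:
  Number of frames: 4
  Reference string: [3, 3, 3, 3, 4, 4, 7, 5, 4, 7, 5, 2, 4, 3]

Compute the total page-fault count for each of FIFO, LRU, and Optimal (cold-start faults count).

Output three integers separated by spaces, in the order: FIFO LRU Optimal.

--- FIFO ---
  step 0: ref 3 -> FAULT, frames=[3,-,-,-] (faults so far: 1)
  step 1: ref 3 -> HIT, frames=[3,-,-,-] (faults so far: 1)
  step 2: ref 3 -> HIT, frames=[3,-,-,-] (faults so far: 1)
  step 3: ref 3 -> HIT, frames=[3,-,-,-] (faults so far: 1)
  step 4: ref 4 -> FAULT, frames=[3,4,-,-] (faults so far: 2)
  step 5: ref 4 -> HIT, frames=[3,4,-,-] (faults so far: 2)
  step 6: ref 7 -> FAULT, frames=[3,4,7,-] (faults so far: 3)
  step 7: ref 5 -> FAULT, frames=[3,4,7,5] (faults so far: 4)
  step 8: ref 4 -> HIT, frames=[3,4,7,5] (faults so far: 4)
  step 9: ref 7 -> HIT, frames=[3,4,7,5] (faults so far: 4)
  step 10: ref 5 -> HIT, frames=[3,4,7,5] (faults so far: 4)
  step 11: ref 2 -> FAULT, evict 3, frames=[2,4,7,5] (faults so far: 5)
  step 12: ref 4 -> HIT, frames=[2,4,7,5] (faults so far: 5)
  step 13: ref 3 -> FAULT, evict 4, frames=[2,3,7,5] (faults so far: 6)
  FIFO total faults: 6
--- LRU ---
  step 0: ref 3 -> FAULT, frames=[3,-,-,-] (faults so far: 1)
  step 1: ref 3 -> HIT, frames=[3,-,-,-] (faults so far: 1)
  step 2: ref 3 -> HIT, frames=[3,-,-,-] (faults so far: 1)
  step 3: ref 3 -> HIT, frames=[3,-,-,-] (faults so far: 1)
  step 4: ref 4 -> FAULT, frames=[3,4,-,-] (faults so far: 2)
  step 5: ref 4 -> HIT, frames=[3,4,-,-] (faults so far: 2)
  step 6: ref 7 -> FAULT, frames=[3,4,7,-] (faults so far: 3)
  step 7: ref 5 -> FAULT, frames=[3,4,7,5] (faults so far: 4)
  step 8: ref 4 -> HIT, frames=[3,4,7,5] (faults so far: 4)
  step 9: ref 7 -> HIT, frames=[3,4,7,5] (faults so far: 4)
  step 10: ref 5 -> HIT, frames=[3,4,7,5] (faults so far: 4)
  step 11: ref 2 -> FAULT, evict 3, frames=[2,4,7,5] (faults so far: 5)
  step 12: ref 4 -> HIT, frames=[2,4,7,5] (faults so far: 5)
  step 13: ref 3 -> FAULT, evict 7, frames=[2,4,3,5] (faults so far: 6)
  LRU total faults: 6
--- Optimal ---
  step 0: ref 3 -> FAULT, frames=[3,-,-,-] (faults so far: 1)
  step 1: ref 3 -> HIT, frames=[3,-,-,-] (faults so far: 1)
  step 2: ref 3 -> HIT, frames=[3,-,-,-] (faults so far: 1)
  step 3: ref 3 -> HIT, frames=[3,-,-,-] (faults so far: 1)
  step 4: ref 4 -> FAULT, frames=[3,4,-,-] (faults so far: 2)
  step 5: ref 4 -> HIT, frames=[3,4,-,-] (faults so far: 2)
  step 6: ref 7 -> FAULT, frames=[3,4,7,-] (faults so far: 3)
  step 7: ref 5 -> FAULT, frames=[3,4,7,5] (faults so far: 4)
  step 8: ref 4 -> HIT, frames=[3,4,7,5] (faults so far: 4)
  step 9: ref 7 -> HIT, frames=[3,4,7,5] (faults so far: 4)
  step 10: ref 5 -> HIT, frames=[3,4,7,5] (faults so far: 4)
  step 11: ref 2 -> FAULT, evict 5, frames=[3,4,7,2] (faults so far: 5)
  step 12: ref 4 -> HIT, frames=[3,4,7,2] (faults so far: 5)
  step 13: ref 3 -> HIT, frames=[3,4,7,2] (faults so far: 5)
  Optimal total faults: 5

Answer: 6 6 5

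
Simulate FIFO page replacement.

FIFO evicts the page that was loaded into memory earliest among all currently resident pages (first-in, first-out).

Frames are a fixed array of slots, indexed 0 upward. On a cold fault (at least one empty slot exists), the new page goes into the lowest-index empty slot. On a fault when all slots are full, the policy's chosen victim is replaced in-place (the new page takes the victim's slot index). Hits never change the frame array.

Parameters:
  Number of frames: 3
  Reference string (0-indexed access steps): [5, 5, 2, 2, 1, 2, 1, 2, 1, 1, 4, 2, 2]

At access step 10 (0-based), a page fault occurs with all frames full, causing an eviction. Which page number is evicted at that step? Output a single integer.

Step 0: ref 5 -> FAULT, frames=[5,-,-]
Step 1: ref 5 -> HIT, frames=[5,-,-]
Step 2: ref 2 -> FAULT, frames=[5,2,-]
Step 3: ref 2 -> HIT, frames=[5,2,-]
Step 4: ref 1 -> FAULT, frames=[5,2,1]
Step 5: ref 2 -> HIT, frames=[5,2,1]
Step 6: ref 1 -> HIT, frames=[5,2,1]
Step 7: ref 2 -> HIT, frames=[5,2,1]
Step 8: ref 1 -> HIT, frames=[5,2,1]
Step 9: ref 1 -> HIT, frames=[5,2,1]
Step 10: ref 4 -> FAULT, evict 5, frames=[4,2,1]
At step 10: evicted page 5

Answer: 5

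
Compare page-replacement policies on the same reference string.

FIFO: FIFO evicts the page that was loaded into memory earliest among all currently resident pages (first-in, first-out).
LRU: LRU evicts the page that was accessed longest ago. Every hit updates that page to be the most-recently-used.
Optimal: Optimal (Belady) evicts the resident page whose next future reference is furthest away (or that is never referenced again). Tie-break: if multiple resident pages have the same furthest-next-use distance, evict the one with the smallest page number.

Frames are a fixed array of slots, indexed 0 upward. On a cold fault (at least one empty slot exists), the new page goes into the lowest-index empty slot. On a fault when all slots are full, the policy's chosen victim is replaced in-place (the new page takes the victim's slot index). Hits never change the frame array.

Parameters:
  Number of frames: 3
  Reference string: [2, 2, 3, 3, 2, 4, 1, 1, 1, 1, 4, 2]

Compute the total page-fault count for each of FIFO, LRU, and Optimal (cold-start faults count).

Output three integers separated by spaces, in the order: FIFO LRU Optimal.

--- FIFO ---
  step 0: ref 2 -> FAULT, frames=[2,-,-] (faults so far: 1)
  step 1: ref 2 -> HIT, frames=[2,-,-] (faults so far: 1)
  step 2: ref 3 -> FAULT, frames=[2,3,-] (faults so far: 2)
  step 3: ref 3 -> HIT, frames=[2,3,-] (faults so far: 2)
  step 4: ref 2 -> HIT, frames=[2,3,-] (faults so far: 2)
  step 5: ref 4 -> FAULT, frames=[2,3,4] (faults so far: 3)
  step 6: ref 1 -> FAULT, evict 2, frames=[1,3,4] (faults so far: 4)
  step 7: ref 1 -> HIT, frames=[1,3,4] (faults so far: 4)
  step 8: ref 1 -> HIT, frames=[1,3,4] (faults so far: 4)
  step 9: ref 1 -> HIT, frames=[1,3,4] (faults so far: 4)
  step 10: ref 4 -> HIT, frames=[1,3,4] (faults so far: 4)
  step 11: ref 2 -> FAULT, evict 3, frames=[1,2,4] (faults so far: 5)
  FIFO total faults: 5
--- LRU ---
  step 0: ref 2 -> FAULT, frames=[2,-,-] (faults so far: 1)
  step 1: ref 2 -> HIT, frames=[2,-,-] (faults so far: 1)
  step 2: ref 3 -> FAULT, frames=[2,3,-] (faults so far: 2)
  step 3: ref 3 -> HIT, frames=[2,3,-] (faults so far: 2)
  step 4: ref 2 -> HIT, frames=[2,3,-] (faults so far: 2)
  step 5: ref 4 -> FAULT, frames=[2,3,4] (faults so far: 3)
  step 6: ref 1 -> FAULT, evict 3, frames=[2,1,4] (faults so far: 4)
  step 7: ref 1 -> HIT, frames=[2,1,4] (faults so far: 4)
  step 8: ref 1 -> HIT, frames=[2,1,4] (faults so far: 4)
  step 9: ref 1 -> HIT, frames=[2,1,4] (faults so far: 4)
  step 10: ref 4 -> HIT, frames=[2,1,4] (faults so far: 4)
  step 11: ref 2 -> HIT, frames=[2,1,4] (faults so far: 4)
  LRU total faults: 4
--- Optimal ---
  step 0: ref 2 -> FAULT, frames=[2,-,-] (faults so far: 1)
  step 1: ref 2 -> HIT, frames=[2,-,-] (faults so far: 1)
  step 2: ref 3 -> FAULT, frames=[2,3,-] (faults so far: 2)
  step 3: ref 3 -> HIT, frames=[2,3,-] (faults so far: 2)
  step 4: ref 2 -> HIT, frames=[2,3,-] (faults so far: 2)
  step 5: ref 4 -> FAULT, frames=[2,3,4] (faults so far: 3)
  step 6: ref 1 -> FAULT, evict 3, frames=[2,1,4] (faults so far: 4)
  step 7: ref 1 -> HIT, frames=[2,1,4] (faults so far: 4)
  step 8: ref 1 -> HIT, frames=[2,1,4] (faults so far: 4)
  step 9: ref 1 -> HIT, frames=[2,1,4] (faults so far: 4)
  step 10: ref 4 -> HIT, frames=[2,1,4] (faults so far: 4)
  step 11: ref 2 -> HIT, frames=[2,1,4] (faults so far: 4)
  Optimal total faults: 4

Answer: 5 4 4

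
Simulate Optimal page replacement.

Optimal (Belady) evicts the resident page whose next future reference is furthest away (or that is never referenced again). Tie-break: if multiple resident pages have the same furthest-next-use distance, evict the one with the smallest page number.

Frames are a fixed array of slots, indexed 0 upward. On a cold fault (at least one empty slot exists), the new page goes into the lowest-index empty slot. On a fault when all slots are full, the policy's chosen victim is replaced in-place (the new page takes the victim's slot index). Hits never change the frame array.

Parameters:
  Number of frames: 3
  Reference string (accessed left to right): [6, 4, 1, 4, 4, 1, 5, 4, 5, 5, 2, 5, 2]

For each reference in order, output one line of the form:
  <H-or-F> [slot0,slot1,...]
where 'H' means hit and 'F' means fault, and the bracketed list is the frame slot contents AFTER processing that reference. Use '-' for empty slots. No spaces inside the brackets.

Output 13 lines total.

F [6,-,-]
F [6,4,-]
F [6,4,1]
H [6,4,1]
H [6,4,1]
H [6,4,1]
F [6,4,5]
H [6,4,5]
H [6,4,5]
H [6,4,5]
F [6,2,5]
H [6,2,5]
H [6,2,5]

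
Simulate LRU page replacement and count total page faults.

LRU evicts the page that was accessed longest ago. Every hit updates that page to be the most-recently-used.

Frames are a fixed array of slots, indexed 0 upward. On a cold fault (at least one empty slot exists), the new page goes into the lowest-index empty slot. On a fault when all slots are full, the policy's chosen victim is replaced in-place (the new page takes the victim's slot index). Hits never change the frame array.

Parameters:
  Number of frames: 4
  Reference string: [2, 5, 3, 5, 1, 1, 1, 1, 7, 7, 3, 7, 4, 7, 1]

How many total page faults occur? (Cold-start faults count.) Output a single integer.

Step 0: ref 2 → FAULT, frames=[2,-,-,-]
Step 1: ref 5 → FAULT, frames=[2,5,-,-]
Step 2: ref 3 → FAULT, frames=[2,5,3,-]
Step 3: ref 5 → HIT, frames=[2,5,3,-]
Step 4: ref 1 → FAULT, frames=[2,5,3,1]
Step 5: ref 1 → HIT, frames=[2,5,3,1]
Step 6: ref 1 → HIT, frames=[2,5,3,1]
Step 7: ref 1 → HIT, frames=[2,5,3,1]
Step 8: ref 7 → FAULT (evict 2), frames=[7,5,3,1]
Step 9: ref 7 → HIT, frames=[7,5,3,1]
Step 10: ref 3 → HIT, frames=[7,5,3,1]
Step 11: ref 7 → HIT, frames=[7,5,3,1]
Step 12: ref 4 → FAULT (evict 5), frames=[7,4,3,1]
Step 13: ref 7 → HIT, frames=[7,4,3,1]
Step 14: ref 1 → HIT, frames=[7,4,3,1]
Total faults: 6

Answer: 6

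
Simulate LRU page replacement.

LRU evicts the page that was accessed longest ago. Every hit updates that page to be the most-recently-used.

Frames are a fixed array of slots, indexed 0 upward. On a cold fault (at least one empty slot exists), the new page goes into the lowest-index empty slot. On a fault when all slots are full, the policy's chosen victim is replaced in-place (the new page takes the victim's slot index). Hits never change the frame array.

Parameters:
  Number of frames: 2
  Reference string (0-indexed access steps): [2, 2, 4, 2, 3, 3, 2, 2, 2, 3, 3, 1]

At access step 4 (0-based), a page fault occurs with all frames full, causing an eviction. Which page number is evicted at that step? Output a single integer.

Step 0: ref 2 -> FAULT, frames=[2,-]
Step 1: ref 2 -> HIT, frames=[2,-]
Step 2: ref 4 -> FAULT, frames=[2,4]
Step 3: ref 2 -> HIT, frames=[2,4]
Step 4: ref 3 -> FAULT, evict 4, frames=[2,3]
At step 4: evicted page 4

Answer: 4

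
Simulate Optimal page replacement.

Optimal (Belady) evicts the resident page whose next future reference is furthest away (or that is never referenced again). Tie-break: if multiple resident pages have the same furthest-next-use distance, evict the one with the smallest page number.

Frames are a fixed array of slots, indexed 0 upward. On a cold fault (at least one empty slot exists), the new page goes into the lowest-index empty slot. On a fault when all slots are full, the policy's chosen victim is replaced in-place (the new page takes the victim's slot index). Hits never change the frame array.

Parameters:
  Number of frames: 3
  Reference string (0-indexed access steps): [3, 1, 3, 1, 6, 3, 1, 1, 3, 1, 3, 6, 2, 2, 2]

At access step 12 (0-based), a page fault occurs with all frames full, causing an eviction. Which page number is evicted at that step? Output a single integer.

Answer: 1

Derivation:
Step 0: ref 3 -> FAULT, frames=[3,-,-]
Step 1: ref 1 -> FAULT, frames=[3,1,-]
Step 2: ref 3 -> HIT, frames=[3,1,-]
Step 3: ref 1 -> HIT, frames=[3,1,-]
Step 4: ref 6 -> FAULT, frames=[3,1,6]
Step 5: ref 3 -> HIT, frames=[3,1,6]
Step 6: ref 1 -> HIT, frames=[3,1,6]
Step 7: ref 1 -> HIT, frames=[3,1,6]
Step 8: ref 3 -> HIT, frames=[3,1,6]
Step 9: ref 1 -> HIT, frames=[3,1,6]
Step 10: ref 3 -> HIT, frames=[3,1,6]
Step 11: ref 6 -> HIT, frames=[3,1,6]
Step 12: ref 2 -> FAULT, evict 1, frames=[3,2,6]
At step 12: evicted page 1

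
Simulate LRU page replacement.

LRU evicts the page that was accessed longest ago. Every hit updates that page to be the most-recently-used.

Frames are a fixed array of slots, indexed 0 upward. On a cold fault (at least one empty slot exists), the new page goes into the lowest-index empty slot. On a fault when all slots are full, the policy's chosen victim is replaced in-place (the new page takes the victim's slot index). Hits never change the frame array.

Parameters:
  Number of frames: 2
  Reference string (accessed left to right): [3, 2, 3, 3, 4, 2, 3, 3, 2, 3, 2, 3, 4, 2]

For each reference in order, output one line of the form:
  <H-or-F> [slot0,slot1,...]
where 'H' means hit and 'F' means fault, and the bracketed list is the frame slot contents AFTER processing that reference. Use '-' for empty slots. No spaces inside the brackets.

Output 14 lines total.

F [3,-]
F [3,2]
H [3,2]
H [3,2]
F [3,4]
F [2,4]
F [2,3]
H [2,3]
H [2,3]
H [2,3]
H [2,3]
H [2,3]
F [4,3]
F [4,2]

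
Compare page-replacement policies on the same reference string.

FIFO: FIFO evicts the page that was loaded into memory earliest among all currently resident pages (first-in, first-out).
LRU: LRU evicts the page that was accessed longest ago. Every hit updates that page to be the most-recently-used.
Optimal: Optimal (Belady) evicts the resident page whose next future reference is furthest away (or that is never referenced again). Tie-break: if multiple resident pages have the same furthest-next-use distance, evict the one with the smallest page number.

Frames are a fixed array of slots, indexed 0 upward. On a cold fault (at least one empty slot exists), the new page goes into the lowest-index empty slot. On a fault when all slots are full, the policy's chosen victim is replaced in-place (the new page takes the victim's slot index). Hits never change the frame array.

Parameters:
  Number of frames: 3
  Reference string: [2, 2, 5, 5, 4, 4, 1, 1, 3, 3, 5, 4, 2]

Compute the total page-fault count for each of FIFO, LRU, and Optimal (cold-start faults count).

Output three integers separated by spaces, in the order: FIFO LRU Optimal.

--- FIFO ---
  step 0: ref 2 -> FAULT, frames=[2,-,-] (faults so far: 1)
  step 1: ref 2 -> HIT, frames=[2,-,-] (faults so far: 1)
  step 2: ref 5 -> FAULT, frames=[2,5,-] (faults so far: 2)
  step 3: ref 5 -> HIT, frames=[2,5,-] (faults so far: 2)
  step 4: ref 4 -> FAULT, frames=[2,5,4] (faults so far: 3)
  step 5: ref 4 -> HIT, frames=[2,5,4] (faults so far: 3)
  step 6: ref 1 -> FAULT, evict 2, frames=[1,5,4] (faults so far: 4)
  step 7: ref 1 -> HIT, frames=[1,5,4] (faults so far: 4)
  step 8: ref 3 -> FAULT, evict 5, frames=[1,3,4] (faults so far: 5)
  step 9: ref 3 -> HIT, frames=[1,3,4] (faults so far: 5)
  step 10: ref 5 -> FAULT, evict 4, frames=[1,3,5] (faults so far: 6)
  step 11: ref 4 -> FAULT, evict 1, frames=[4,3,5] (faults so far: 7)
  step 12: ref 2 -> FAULT, evict 3, frames=[4,2,5] (faults so far: 8)
  FIFO total faults: 8
--- LRU ---
  step 0: ref 2 -> FAULT, frames=[2,-,-] (faults so far: 1)
  step 1: ref 2 -> HIT, frames=[2,-,-] (faults so far: 1)
  step 2: ref 5 -> FAULT, frames=[2,5,-] (faults so far: 2)
  step 3: ref 5 -> HIT, frames=[2,5,-] (faults so far: 2)
  step 4: ref 4 -> FAULT, frames=[2,5,4] (faults so far: 3)
  step 5: ref 4 -> HIT, frames=[2,5,4] (faults so far: 3)
  step 6: ref 1 -> FAULT, evict 2, frames=[1,5,4] (faults so far: 4)
  step 7: ref 1 -> HIT, frames=[1,5,4] (faults so far: 4)
  step 8: ref 3 -> FAULT, evict 5, frames=[1,3,4] (faults so far: 5)
  step 9: ref 3 -> HIT, frames=[1,3,4] (faults so far: 5)
  step 10: ref 5 -> FAULT, evict 4, frames=[1,3,5] (faults so far: 6)
  step 11: ref 4 -> FAULT, evict 1, frames=[4,3,5] (faults so far: 7)
  step 12: ref 2 -> FAULT, evict 3, frames=[4,2,5] (faults so far: 8)
  LRU total faults: 8
--- Optimal ---
  step 0: ref 2 -> FAULT, frames=[2,-,-] (faults so far: 1)
  step 1: ref 2 -> HIT, frames=[2,-,-] (faults so far: 1)
  step 2: ref 5 -> FAULT, frames=[2,5,-] (faults so far: 2)
  step 3: ref 5 -> HIT, frames=[2,5,-] (faults so far: 2)
  step 4: ref 4 -> FAULT, frames=[2,5,4] (faults so far: 3)
  step 5: ref 4 -> HIT, frames=[2,5,4] (faults so far: 3)
  step 6: ref 1 -> FAULT, evict 2, frames=[1,5,4] (faults so far: 4)
  step 7: ref 1 -> HIT, frames=[1,5,4] (faults so far: 4)
  step 8: ref 3 -> FAULT, evict 1, frames=[3,5,4] (faults so far: 5)
  step 9: ref 3 -> HIT, frames=[3,5,4] (faults so far: 5)
  step 10: ref 5 -> HIT, frames=[3,5,4] (faults so far: 5)
  step 11: ref 4 -> HIT, frames=[3,5,4] (faults so far: 5)
  step 12: ref 2 -> FAULT, evict 3, frames=[2,5,4] (faults so far: 6)
  Optimal total faults: 6

Answer: 8 8 6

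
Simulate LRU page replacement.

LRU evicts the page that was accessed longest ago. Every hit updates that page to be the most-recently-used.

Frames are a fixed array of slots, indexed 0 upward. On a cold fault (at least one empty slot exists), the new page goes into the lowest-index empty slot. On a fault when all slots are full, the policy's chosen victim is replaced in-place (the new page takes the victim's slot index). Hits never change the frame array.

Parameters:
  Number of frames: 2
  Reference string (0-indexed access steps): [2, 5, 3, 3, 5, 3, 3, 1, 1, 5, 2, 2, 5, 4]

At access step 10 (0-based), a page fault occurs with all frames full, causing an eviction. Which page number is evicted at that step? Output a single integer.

Step 0: ref 2 -> FAULT, frames=[2,-]
Step 1: ref 5 -> FAULT, frames=[2,5]
Step 2: ref 3 -> FAULT, evict 2, frames=[3,5]
Step 3: ref 3 -> HIT, frames=[3,5]
Step 4: ref 5 -> HIT, frames=[3,5]
Step 5: ref 3 -> HIT, frames=[3,5]
Step 6: ref 3 -> HIT, frames=[3,5]
Step 7: ref 1 -> FAULT, evict 5, frames=[3,1]
Step 8: ref 1 -> HIT, frames=[3,1]
Step 9: ref 5 -> FAULT, evict 3, frames=[5,1]
Step 10: ref 2 -> FAULT, evict 1, frames=[5,2]
At step 10: evicted page 1

Answer: 1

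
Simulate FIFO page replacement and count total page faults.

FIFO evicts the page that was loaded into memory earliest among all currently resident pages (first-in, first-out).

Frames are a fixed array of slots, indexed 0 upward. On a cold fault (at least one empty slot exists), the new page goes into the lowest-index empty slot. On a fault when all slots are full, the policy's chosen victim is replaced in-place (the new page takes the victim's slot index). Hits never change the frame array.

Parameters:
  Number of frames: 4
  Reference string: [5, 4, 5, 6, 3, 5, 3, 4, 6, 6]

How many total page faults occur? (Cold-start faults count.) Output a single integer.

Answer: 4

Derivation:
Step 0: ref 5 → FAULT, frames=[5,-,-,-]
Step 1: ref 4 → FAULT, frames=[5,4,-,-]
Step 2: ref 5 → HIT, frames=[5,4,-,-]
Step 3: ref 6 → FAULT, frames=[5,4,6,-]
Step 4: ref 3 → FAULT, frames=[5,4,6,3]
Step 5: ref 5 → HIT, frames=[5,4,6,3]
Step 6: ref 3 → HIT, frames=[5,4,6,3]
Step 7: ref 4 → HIT, frames=[5,4,6,3]
Step 8: ref 6 → HIT, frames=[5,4,6,3]
Step 9: ref 6 → HIT, frames=[5,4,6,3]
Total faults: 4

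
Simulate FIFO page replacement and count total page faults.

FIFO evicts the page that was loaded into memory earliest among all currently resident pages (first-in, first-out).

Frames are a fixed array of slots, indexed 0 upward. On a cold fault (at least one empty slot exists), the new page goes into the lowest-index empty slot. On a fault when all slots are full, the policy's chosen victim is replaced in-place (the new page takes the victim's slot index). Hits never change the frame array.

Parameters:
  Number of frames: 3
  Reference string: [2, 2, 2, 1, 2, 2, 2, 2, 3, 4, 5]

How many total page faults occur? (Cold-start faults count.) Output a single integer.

Answer: 5

Derivation:
Step 0: ref 2 → FAULT, frames=[2,-,-]
Step 1: ref 2 → HIT, frames=[2,-,-]
Step 2: ref 2 → HIT, frames=[2,-,-]
Step 3: ref 1 → FAULT, frames=[2,1,-]
Step 4: ref 2 → HIT, frames=[2,1,-]
Step 5: ref 2 → HIT, frames=[2,1,-]
Step 6: ref 2 → HIT, frames=[2,1,-]
Step 7: ref 2 → HIT, frames=[2,1,-]
Step 8: ref 3 → FAULT, frames=[2,1,3]
Step 9: ref 4 → FAULT (evict 2), frames=[4,1,3]
Step 10: ref 5 → FAULT (evict 1), frames=[4,5,3]
Total faults: 5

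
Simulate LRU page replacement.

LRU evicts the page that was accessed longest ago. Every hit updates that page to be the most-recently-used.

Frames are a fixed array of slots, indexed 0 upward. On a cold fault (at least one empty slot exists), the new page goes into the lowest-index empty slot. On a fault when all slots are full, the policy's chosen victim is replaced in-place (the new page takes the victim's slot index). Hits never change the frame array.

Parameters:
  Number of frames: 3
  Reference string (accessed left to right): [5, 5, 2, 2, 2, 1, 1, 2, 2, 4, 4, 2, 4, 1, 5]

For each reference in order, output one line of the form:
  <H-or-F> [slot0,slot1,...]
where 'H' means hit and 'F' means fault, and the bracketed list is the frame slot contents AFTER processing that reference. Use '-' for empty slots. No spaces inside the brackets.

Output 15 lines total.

F [5,-,-]
H [5,-,-]
F [5,2,-]
H [5,2,-]
H [5,2,-]
F [5,2,1]
H [5,2,1]
H [5,2,1]
H [5,2,1]
F [4,2,1]
H [4,2,1]
H [4,2,1]
H [4,2,1]
H [4,2,1]
F [4,5,1]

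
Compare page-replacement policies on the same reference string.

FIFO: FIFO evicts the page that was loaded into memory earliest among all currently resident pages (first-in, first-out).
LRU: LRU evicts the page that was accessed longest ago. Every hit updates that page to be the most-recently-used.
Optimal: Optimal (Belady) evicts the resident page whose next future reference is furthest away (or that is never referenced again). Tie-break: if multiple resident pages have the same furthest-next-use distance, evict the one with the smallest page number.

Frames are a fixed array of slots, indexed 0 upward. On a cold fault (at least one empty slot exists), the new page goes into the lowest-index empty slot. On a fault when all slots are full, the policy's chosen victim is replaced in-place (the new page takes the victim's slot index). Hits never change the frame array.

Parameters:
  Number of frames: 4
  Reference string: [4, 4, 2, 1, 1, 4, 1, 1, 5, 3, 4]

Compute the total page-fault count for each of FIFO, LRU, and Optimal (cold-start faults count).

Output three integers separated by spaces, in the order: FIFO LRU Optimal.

Answer: 6 5 5

Derivation:
--- FIFO ---
  step 0: ref 4 -> FAULT, frames=[4,-,-,-] (faults so far: 1)
  step 1: ref 4 -> HIT, frames=[4,-,-,-] (faults so far: 1)
  step 2: ref 2 -> FAULT, frames=[4,2,-,-] (faults so far: 2)
  step 3: ref 1 -> FAULT, frames=[4,2,1,-] (faults so far: 3)
  step 4: ref 1 -> HIT, frames=[4,2,1,-] (faults so far: 3)
  step 5: ref 4 -> HIT, frames=[4,2,1,-] (faults so far: 3)
  step 6: ref 1 -> HIT, frames=[4,2,1,-] (faults so far: 3)
  step 7: ref 1 -> HIT, frames=[4,2,1,-] (faults so far: 3)
  step 8: ref 5 -> FAULT, frames=[4,2,1,5] (faults so far: 4)
  step 9: ref 3 -> FAULT, evict 4, frames=[3,2,1,5] (faults so far: 5)
  step 10: ref 4 -> FAULT, evict 2, frames=[3,4,1,5] (faults so far: 6)
  FIFO total faults: 6
--- LRU ---
  step 0: ref 4 -> FAULT, frames=[4,-,-,-] (faults so far: 1)
  step 1: ref 4 -> HIT, frames=[4,-,-,-] (faults so far: 1)
  step 2: ref 2 -> FAULT, frames=[4,2,-,-] (faults so far: 2)
  step 3: ref 1 -> FAULT, frames=[4,2,1,-] (faults so far: 3)
  step 4: ref 1 -> HIT, frames=[4,2,1,-] (faults so far: 3)
  step 5: ref 4 -> HIT, frames=[4,2,1,-] (faults so far: 3)
  step 6: ref 1 -> HIT, frames=[4,2,1,-] (faults so far: 3)
  step 7: ref 1 -> HIT, frames=[4,2,1,-] (faults so far: 3)
  step 8: ref 5 -> FAULT, frames=[4,2,1,5] (faults so far: 4)
  step 9: ref 3 -> FAULT, evict 2, frames=[4,3,1,5] (faults so far: 5)
  step 10: ref 4 -> HIT, frames=[4,3,1,5] (faults so far: 5)
  LRU total faults: 5
--- Optimal ---
  step 0: ref 4 -> FAULT, frames=[4,-,-,-] (faults so far: 1)
  step 1: ref 4 -> HIT, frames=[4,-,-,-] (faults so far: 1)
  step 2: ref 2 -> FAULT, frames=[4,2,-,-] (faults so far: 2)
  step 3: ref 1 -> FAULT, frames=[4,2,1,-] (faults so far: 3)
  step 4: ref 1 -> HIT, frames=[4,2,1,-] (faults so far: 3)
  step 5: ref 4 -> HIT, frames=[4,2,1,-] (faults so far: 3)
  step 6: ref 1 -> HIT, frames=[4,2,1,-] (faults so far: 3)
  step 7: ref 1 -> HIT, frames=[4,2,1,-] (faults so far: 3)
  step 8: ref 5 -> FAULT, frames=[4,2,1,5] (faults so far: 4)
  step 9: ref 3 -> FAULT, evict 1, frames=[4,2,3,5] (faults so far: 5)
  step 10: ref 4 -> HIT, frames=[4,2,3,5] (faults so far: 5)
  Optimal total faults: 5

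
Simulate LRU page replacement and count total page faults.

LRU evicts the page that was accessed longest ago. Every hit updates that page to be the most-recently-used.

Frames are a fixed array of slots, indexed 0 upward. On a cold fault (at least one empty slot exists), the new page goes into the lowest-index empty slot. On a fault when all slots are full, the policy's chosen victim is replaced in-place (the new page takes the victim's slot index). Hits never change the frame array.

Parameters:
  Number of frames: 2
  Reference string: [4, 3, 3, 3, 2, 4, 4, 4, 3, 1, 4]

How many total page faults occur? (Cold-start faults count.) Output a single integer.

Answer: 7

Derivation:
Step 0: ref 4 → FAULT, frames=[4,-]
Step 1: ref 3 → FAULT, frames=[4,3]
Step 2: ref 3 → HIT, frames=[4,3]
Step 3: ref 3 → HIT, frames=[4,3]
Step 4: ref 2 → FAULT (evict 4), frames=[2,3]
Step 5: ref 4 → FAULT (evict 3), frames=[2,4]
Step 6: ref 4 → HIT, frames=[2,4]
Step 7: ref 4 → HIT, frames=[2,4]
Step 8: ref 3 → FAULT (evict 2), frames=[3,4]
Step 9: ref 1 → FAULT (evict 4), frames=[3,1]
Step 10: ref 4 → FAULT (evict 3), frames=[4,1]
Total faults: 7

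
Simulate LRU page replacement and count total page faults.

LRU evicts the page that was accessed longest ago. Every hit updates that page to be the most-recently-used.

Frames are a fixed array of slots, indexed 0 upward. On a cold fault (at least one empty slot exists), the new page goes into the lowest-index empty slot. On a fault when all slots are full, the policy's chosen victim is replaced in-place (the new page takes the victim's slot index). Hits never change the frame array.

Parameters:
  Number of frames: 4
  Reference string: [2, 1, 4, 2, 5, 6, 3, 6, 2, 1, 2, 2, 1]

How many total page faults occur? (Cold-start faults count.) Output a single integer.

Answer: 7

Derivation:
Step 0: ref 2 → FAULT, frames=[2,-,-,-]
Step 1: ref 1 → FAULT, frames=[2,1,-,-]
Step 2: ref 4 → FAULT, frames=[2,1,4,-]
Step 3: ref 2 → HIT, frames=[2,1,4,-]
Step 4: ref 5 → FAULT, frames=[2,1,4,5]
Step 5: ref 6 → FAULT (evict 1), frames=[2,6,4,5]
Step 6: ref 3 → FAULT (evict 4), frames=[2,6,3,5]
Step 7: ref 6 → HIT, frames=[2,6,3,5]
Step 8: ref 2 → HIT, frames=[2,6,3,5]
Step 9: ref 1 → FAULT (evict 5), frames=[2,6,3,1]
Step 10: ref 2 → HIT, frames=[2,6,3,1]
Step 11: ref 2 → HIT, frames=[2,6,3,1]
Step 12: ref 1 → HIT, frames=[2,6,3,1]
Total faults: 7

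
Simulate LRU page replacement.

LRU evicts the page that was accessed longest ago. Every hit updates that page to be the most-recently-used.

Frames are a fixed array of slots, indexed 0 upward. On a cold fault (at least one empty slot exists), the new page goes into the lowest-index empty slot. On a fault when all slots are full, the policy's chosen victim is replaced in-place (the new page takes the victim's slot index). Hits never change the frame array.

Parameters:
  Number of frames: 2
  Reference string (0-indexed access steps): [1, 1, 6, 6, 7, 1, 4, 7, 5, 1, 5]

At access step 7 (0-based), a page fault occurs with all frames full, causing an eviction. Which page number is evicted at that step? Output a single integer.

Answer: 1

Derivation:
Step 0: ref 1 -> FAULT, frames=[1,-]
Step 1: ref 1 -> HIT, frames=[1,-]
Step 2: ref 6 -> FAULT, frames=[1,6]
Step 3: ref 6 -> HIT, frames=[1,6]
Step 4: ref 7 -> FAULT, evict 1, frames=[7,6]
Step 5: ref 1 -> FAULT, evict 6, frames=[7,1]
Step 6: ref 4 -> FAULT, evict 7, frames=[4,1]
Step 7: ref 7 -> FAULT, evict 1, frames=[4,7]
At step 7: evicted page 1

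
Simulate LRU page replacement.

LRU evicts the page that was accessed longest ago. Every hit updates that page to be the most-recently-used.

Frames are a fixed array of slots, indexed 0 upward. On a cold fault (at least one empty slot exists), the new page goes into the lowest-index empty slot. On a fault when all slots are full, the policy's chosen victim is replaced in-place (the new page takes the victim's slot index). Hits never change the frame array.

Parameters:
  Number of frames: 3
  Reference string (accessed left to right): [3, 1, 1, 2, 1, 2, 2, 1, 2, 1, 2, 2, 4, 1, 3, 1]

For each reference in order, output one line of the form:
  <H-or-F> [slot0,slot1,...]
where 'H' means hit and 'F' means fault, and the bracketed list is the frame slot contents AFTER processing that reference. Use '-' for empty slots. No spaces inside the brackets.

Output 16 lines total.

F [3,-,-]
F [3,1,-]
H [3,1,-]
F [3,1,2]
H [3,1,2]
H [3,1,2]
H [3,1,2]
H [3,1,2]
H [3,1,2]
H [3,1,2]
H [3,1,2]
H [3,1,2]
F [4,1,2]
H [4,1,2]
F [4,1,3]
H [4,1,3]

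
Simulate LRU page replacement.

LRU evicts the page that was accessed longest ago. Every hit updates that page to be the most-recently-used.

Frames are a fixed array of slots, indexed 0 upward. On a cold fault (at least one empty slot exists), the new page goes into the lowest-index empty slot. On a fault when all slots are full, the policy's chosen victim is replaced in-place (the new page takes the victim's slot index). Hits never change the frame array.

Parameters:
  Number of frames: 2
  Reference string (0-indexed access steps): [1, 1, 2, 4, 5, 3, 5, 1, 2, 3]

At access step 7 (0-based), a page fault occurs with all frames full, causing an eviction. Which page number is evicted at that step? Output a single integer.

Answer: 3

Derivation:
Step 0: ref 1 -> FAULT, frames=[1,-]
Step 1: ref 1 -> HIT, frames=[1,-]
Step 2: ref 2 -> FAULT, frames=[1,2]
Step 3: ref 4 -> FAULT, evict 1, frames=[4,2]
Step 4: ref 5 -> FAULT, evict 2, frames=[4,5]
Step 5: ref 3 -> FAULT, evict 4, frames=[3,5]
Step 6: ref 5 -> HIT, frames=[3,5]
Step 7: ref 1 -> FAULT, evict 3, frames=[1,5]
At step 7: evicted page 3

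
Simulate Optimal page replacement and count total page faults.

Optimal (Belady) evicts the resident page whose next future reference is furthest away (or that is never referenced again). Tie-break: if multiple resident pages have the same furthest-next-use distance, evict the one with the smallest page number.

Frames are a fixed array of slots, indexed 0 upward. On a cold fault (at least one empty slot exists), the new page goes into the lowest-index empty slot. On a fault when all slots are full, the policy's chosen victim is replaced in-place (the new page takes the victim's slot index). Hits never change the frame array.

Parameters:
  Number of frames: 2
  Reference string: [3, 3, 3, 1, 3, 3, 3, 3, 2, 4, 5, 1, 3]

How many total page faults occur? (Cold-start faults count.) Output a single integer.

Step 0: ref 3 → FAULT, frames=[3,-]
Step 1: ref 3 → HIT, frames=[3,-]
Step 2: ref 3 → HIT, frames=[3,-]
Step 3: ref 1 → FAULT, frames=[3,1]
Step 4: ref 3 → HIT, frames=[3,1]
Step 5: ref 3 → HIT, frames=[3,1]
Step 6: ref 3 → HIT, frames=[3,1]
Step 7: ref 3 → HIT, frames=[3,1]
Step 8: ref 2 → FAULT (evict 3), frames=[2,1]
Step 9: ref 4 → FAULT (evict 2), frames=[4,1]
Step 10: ref 5 → FAULT (evict 4), frames=[5,1]
Step 11: ref 1 → HIT, frames=[5,1]
Step 12: ref 3 → FAULT (evict 1), frames=[5,3]
Total faults: 6

Answer: 6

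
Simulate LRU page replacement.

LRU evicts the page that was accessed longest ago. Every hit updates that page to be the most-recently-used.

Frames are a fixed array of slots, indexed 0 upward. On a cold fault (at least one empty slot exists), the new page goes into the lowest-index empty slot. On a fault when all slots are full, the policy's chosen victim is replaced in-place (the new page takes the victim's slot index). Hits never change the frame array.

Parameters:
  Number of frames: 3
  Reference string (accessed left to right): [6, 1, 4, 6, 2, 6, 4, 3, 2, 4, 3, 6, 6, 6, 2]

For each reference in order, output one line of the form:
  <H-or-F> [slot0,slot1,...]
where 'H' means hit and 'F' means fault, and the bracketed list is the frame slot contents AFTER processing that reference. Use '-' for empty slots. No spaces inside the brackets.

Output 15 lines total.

F [6,-,-]
F [6,1,-]
F [6,1,4]
H [6,1,4]
F [6,2,4]
H [6,2,4]
H [6,2,4]
F [6,3,4]
F [2,3,4]
H [2,3,4]
H [2,3,4]
F [6,3,4]
H [6,3,4]
H [6,3,4]
F [6,3,2]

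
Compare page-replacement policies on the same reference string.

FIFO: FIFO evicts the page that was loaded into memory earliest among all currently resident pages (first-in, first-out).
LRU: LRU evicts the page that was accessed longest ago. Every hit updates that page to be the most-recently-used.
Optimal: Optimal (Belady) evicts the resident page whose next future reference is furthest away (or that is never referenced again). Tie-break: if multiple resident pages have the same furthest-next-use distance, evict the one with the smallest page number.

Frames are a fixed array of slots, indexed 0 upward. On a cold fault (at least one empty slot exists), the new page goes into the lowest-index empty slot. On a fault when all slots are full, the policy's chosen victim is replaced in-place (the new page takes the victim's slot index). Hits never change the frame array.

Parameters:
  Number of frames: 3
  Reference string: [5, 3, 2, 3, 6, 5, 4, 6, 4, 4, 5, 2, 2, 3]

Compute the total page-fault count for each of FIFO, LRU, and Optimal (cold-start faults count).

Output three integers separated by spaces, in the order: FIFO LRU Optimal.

--- FIFO ---
  step 0: ref 5 -> FAULT, frames=[5,-,-] (faults so far: 1)
  step 1: ref 3 -> FAULT, frames=[5,3,-] (faults so far: 2)
  step 2: ref 2 -> FAULT, frames=[5,3,2] (faults so far: 3)
  step 3: ref 3 -> HIT, frames=[5,3,2] (faults so far: 3)
  step 4: ref 6 -> FAULT, evict 5, frames=[6,3,2] (faults so far: 4)
  step 5: ref 5 -> FAULT, evict 3, frames=[6,5,2] (faults so far: 5)
  step 6: ref 4 -> FAULT, evict 2, frames=[6,5,4] (faults so far: 6)
  step 7: ref 6 -> HIT, frames=[6,5,4] (faults so far: 6)
  step 8: ref 4 -> HIT, frames=[6,5,4] (faults so far: 6)
  step 9: ref 4 -> HIT, frames=[6,5,4] (faults so far: 6)
  step 10: ref 5 -> HIT, frames=[6,5,4] (faults so far: 6)
  step 11: ref 2 -> FAULT, evict 6, frames=[2,5,4] (faults so far: 7)
  step 12: ref 2 -> HIT, frames=[2,5,4] (faults so far: 7)
  step 13: ref 3 -> FAULT, evict 5, frames=[2,3,4] (faults so far: 8)
  FIFO total faults: 8
--- LRU ---
  step 0: ref 5 -> FAULT, frames=[5,-,-] (faults so far: 1)
  step 1: ref 3 -> FAULT, frames=[5,3,-] (faults so far: 2)
  step 2: ref 2 -> FAULT, frames=[5,3,2] (faults so far: 3)
  step 3: ref 3 -> HIT, frames=[5,3,2] (faults so far: 3)
  step 4: ref 6 -> FAULT, evict 5, frames=[6,3,2] (faults so far: 4)
  step 5: ref 5 -> FAULT, evict 2, frames=[6,3,5] (faults so far: 5)
  step 6: ref 4 -> FAULT, evict 3, frames=[6,4,5] (faults so far: 6)
  step 7: ref 6 -> HIT, frames=[6,4,5] (faults so far: 6)
  step 8: ref 4 -> HIT, frames=[6,4,5] (faults so far: 6)
  step 9: ref 4 -> HIT, frames=[6,4,5] (faults so far: 6)
  step 10: ref 5 -> HIT, frames=[6,4,5] (faults so far: 6)
  step 11: ref 2 -> FAULT, evict 6, frames=[2,4,5] (faults so far: 7)
  step 12: ref 2 -> HIT, frames=[2,4,5] (faults so far: 7)
  step 13: ref 3 -> FAULT, evict 4, frames=[2,3,5] (faults so far: 8)
  LRU total faults: 8
--- Optimal ---
  step 0: ref 5 -> FAULT, frames=[5,-,-] (faults so far: 1)
  step 1: ref 3 -> FAULT, frames=[5,3,-] (faults so far: 2)
  step 2: ref 2 -> FAULT, frames=[5,3,2] (faults so far: 3)
  step 3: ref 3 -> HIT, frames=[5,3,2] (faults so far: 3)
  step 4: ref 6 -> FAULT, evict 3, frames=[5,6,2] (faults so far: 4)
  step 5: ref 5 -> HIT, frames=[5,6,2] (faults so far: 4)
  step 6: ref 4 -> FAULT, evict 2, frames=[5,6,4] (faults so far: 5)
  step 7: ref 6 -> HIT, frames=[5,6,4] (faults so far: 5)
  step 8: ref 4 -> HIT, frames=[5,6,4] (faults so far: 5)
  step 9: ref 4 -> HIT, frames=[5,6,4] (faults so far: 5)
  step 10: ref 5 -> HIT, frames=[5,6,4] (faults so far: 5)
  step 11: ref 2 -> FAULT, evict 4, frames=[5,6,2] (faults so far: 6)
  step 12: ref 2 -> HIT, frames=[5,6,2] (faults so far: 6)
  step 13: ref 3 -> FAULT, evict 2, frames=[5,6,3] (faults so far: 7)
  Optimal total faults: 7

Answer: 8 8 7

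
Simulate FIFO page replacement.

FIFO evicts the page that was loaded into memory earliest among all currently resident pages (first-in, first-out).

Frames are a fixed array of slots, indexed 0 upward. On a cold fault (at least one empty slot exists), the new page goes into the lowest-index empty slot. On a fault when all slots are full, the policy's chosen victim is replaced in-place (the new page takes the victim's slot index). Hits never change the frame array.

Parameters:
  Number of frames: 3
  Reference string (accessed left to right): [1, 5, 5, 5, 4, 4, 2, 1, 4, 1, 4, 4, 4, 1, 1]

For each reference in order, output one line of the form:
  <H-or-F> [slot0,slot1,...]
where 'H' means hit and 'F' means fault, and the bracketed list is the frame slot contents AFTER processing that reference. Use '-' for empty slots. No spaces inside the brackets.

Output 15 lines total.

F [1,-,-]
F [1,5,-]
H [1,5,-]
H [1,5,-]
F [1,5,4]
H [1,5,4]
F [2,5,4]
F [2,1,4]
H [2,1,4]
H [2,1,4]
H [2,1,4]
H [2,1,4]
H [2,1,4]
H [2,1,4]
H [2,1,4]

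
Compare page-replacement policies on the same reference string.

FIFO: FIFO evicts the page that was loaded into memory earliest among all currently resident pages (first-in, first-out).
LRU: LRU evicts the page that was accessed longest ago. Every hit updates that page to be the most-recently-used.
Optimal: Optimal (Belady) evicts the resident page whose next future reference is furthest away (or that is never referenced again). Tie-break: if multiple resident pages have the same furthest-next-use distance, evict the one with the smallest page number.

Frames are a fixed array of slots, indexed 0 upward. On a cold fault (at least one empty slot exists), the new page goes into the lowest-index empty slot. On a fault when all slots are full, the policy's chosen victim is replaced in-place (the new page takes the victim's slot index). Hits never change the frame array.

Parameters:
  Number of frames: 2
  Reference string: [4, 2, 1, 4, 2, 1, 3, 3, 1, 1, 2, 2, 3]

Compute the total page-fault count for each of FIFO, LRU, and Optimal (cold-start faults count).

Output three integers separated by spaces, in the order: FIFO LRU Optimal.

Answer: 8 9 6

Derivation:
--- FIFO ---
  step 0: ref 4 -> FAULT, frames=[4,-] (faults so far: 1)
  step 1: ref 2 -> FAULT, frames=[4,2] (faults so far: 2)
  step 2: ref 1 -> FAULT, evict 4, frames=[1,2] (faults so far: 3)
  step 3: ref 4 -> FAULT, evict 2, frames=[1,4] (faults so far: 4)
  step 4: ref 2 -> FAULT, evict 1, frames=[2,4] (faults so far: 5)
  step 5: ref 1 -> FAULT, evict 4, frames=[2,1] (faults so far: 6)
  step 6: ref 3 -> FAULT, evict 2, frames=[3,1] (faults so far: 7)
  step 7: ref 3 -> HIT, frames=[3,1] (faults so far: 7)
  step 8: ref 1 -> HIT, frames=[3,1] (faults so far: 7)
  step 9: ref 1 -> HIT, frames=[3,1] (faults so far: 7)
  step 10: ref 2 -> FAULT, evict 1, frames=[3,2] (faults so far: 8)
  step 11: ref 2 -> HIT, frames=[3,2] (faults so far: 8)
  step 12: ref 3 -> HIT, frames=[3,2] (faults so far: 8)
  FIFO total faults: 8
--- LRU ---
  step 0: ref 4 -> FAULT, frames=[4,-] (faults so far: 1)
  step 1: ref 2 -> FAULT, frames=[4,2] (faults so far: 2)
  step 2: ref 1 -> FAULT, evict 4, frames=[1,2] (faults so far: 3)
  step 3: ref 4 -> FAULT, evict 2, frames=[1,4] (faults so far: 4)
  step 4: ref 2 -> FAULT, evict 1, frames=[2,4] (faults so far: 5)
  step 5: ref 1 -> FAULT, evict 4, frames=[2,1] (faults so far: 6)
  step 6: ref 3 -> FAULT, evict 2, frames=[3,1] (faults so far: 7)
  step 7: ref 3 -> HIT, frames=[3,1] (faults so far: 7)
  step 8: ref 1 -> HIT, frames=[3,1] (faults so far: 7)
  step 9: ref 1 -> HIT, frames=[3,1] (faults so far: 7)
  step 10: ref 2 -> FAULT, evict 3, frames=[2,1] (faults so far: 8)
  step 11: ref 2 -> HIT, frames=[2,1] (faults so far: 8)
  step 12: ref 3 -> FAULT, evict 1, frames=[2,3] (faults so far: 9)
  LRU total faults: 9
--- Optimal ---
  step 0: ref 4 -> FAULT, frames=[4,-] (faults so far: 1)
  step 1: ref 2 -> FAULT, frames=[4,2] (faults so far: 2)
  step 2: ref 1 -> FAULT, evict 2, frames=[4,1] (faults so far: 3)
  step 3: ref 4 -> HIT, frames=[4,1] (faults so far: 3)
  step 4: ref 2 -> FAULT, evict 4, frames=[2,1] (faults so far: 4)
  step 5: ref 1 -> HIT, frames=[2,1] (faults so far: 4)
  step 6: ref 3 -> FAULT, evict 2, frames=[3,1] (faults so far: 5)
  step 7: ref 3 -> HIT, frames=[3,1] (faults so far: 5)
  step 8: ref 1 -> HIT, frames=[3,1] (faults so far: 5)
  step 9: ref 1 -> HIT, frames=[3,1] (faults so far: 5)
  step 10: ref 2 -> FAULT, evict 1, frames=[3,2] (faults so far: 6)
  step 11: ref 2 -> HIT, frames=[3,2] (faults so far: 6)
  step 12: ref 3 -> HIT, frames=[3,2] (faults so far: 6)
  Optimal total faults: 6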